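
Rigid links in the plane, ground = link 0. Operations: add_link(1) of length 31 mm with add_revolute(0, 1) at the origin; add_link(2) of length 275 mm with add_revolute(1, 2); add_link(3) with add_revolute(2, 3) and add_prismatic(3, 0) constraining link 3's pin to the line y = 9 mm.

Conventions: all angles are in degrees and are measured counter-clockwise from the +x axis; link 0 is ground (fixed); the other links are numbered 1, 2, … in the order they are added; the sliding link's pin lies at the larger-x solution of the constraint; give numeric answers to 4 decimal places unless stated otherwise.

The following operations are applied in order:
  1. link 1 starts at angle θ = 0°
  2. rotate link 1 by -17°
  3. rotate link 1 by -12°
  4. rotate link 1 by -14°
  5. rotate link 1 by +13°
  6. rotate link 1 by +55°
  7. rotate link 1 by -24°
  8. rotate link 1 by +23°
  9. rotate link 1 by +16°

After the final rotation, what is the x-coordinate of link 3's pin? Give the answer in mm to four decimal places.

geometry: r = 31 mm, L = 275 mm, e = 9 mm; θ starts at 0°
rotate link 1 by -17°: θ ← 0° -17° = -17°
rotate link 1 by -12°: θ ← -17° -12° = -29°
rotate link 1 by -14°: θ ← -29° -14° = -43°
rotate link 1 by +13°: θ ← -43° +13° = -30°
rotate link 1 by +55°: θ ← -30° +55° = 25°
rotate link 1 by -24°: θ ← 25° -24° = 1°
rotate link 1 by +23°: θ ← 1° +23° = 24°
rotate link 1 by +16°: θ ← 24° +16° = 40°
crank pin P = (r cos θ, r sin θ) = (23.747378, 19.926416)
h = r sin θ − e = 19.926416 − 9 = 10.926416
x = r cos θ + √(L² − h²) = 23.747378 + 274.782848 = 298.530226

298.5302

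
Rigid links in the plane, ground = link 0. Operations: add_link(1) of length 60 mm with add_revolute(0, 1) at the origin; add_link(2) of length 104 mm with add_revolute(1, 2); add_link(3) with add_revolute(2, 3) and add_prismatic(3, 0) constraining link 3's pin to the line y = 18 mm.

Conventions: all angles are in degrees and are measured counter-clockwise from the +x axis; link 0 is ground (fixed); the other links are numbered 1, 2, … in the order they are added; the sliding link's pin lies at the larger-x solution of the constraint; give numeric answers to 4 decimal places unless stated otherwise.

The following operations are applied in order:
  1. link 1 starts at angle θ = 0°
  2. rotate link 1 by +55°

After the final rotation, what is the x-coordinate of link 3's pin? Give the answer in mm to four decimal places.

geometry: r = 60 mm, L = 104 mm, e = 18 mm; θ starts at 0°
rotate link 1 by +55°: θ ← 0° +55° = 55°
crank pin P = (r cos θ, r sin θ) = (34.414586, 49.149123)
h = r sin θ − e = 49.149123 − 18 = 31.149123
x = r cos θ + √(L² − h²) = 34.414586 + 99.225663 = 133.640249

133.6402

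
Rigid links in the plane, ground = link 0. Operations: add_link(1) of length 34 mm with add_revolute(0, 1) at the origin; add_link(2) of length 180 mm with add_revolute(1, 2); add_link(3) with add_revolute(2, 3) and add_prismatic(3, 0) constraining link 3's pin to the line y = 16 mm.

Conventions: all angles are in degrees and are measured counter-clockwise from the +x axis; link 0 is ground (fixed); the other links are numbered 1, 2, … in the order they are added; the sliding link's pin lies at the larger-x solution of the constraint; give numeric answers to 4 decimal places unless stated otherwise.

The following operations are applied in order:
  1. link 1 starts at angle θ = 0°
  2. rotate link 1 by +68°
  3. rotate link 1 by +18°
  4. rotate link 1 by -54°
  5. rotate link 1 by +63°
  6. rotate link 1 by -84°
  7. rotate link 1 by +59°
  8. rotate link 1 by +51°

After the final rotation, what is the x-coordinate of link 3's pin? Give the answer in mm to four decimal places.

geometry: r = 34 mm, L = 180 mm, e = 16 mm; θ starts at 0°
rotate link 1 by +68°: θ ← 0° +68° = 68°
rotate link 1 by +18°: θ ← 68° +18° = 86°
rotate link 1 by -54°: θ ← 86° -54° = 32°
rotate link 1 by +63°: θ ← 32° +63° = 95°
rotate link 1 by -84°: θ ← 95° -84° = 11°
rotate link 1 by +59°: θ ← 11° +59° = 70°
rotate link 1 by +51°: θ ← 70° +51° = 121°
crank pin P = (r cos θ, r sin θ) = (-17.511295, 29.143688)
h = r sin θ − e = 29.143688 − 16 = 13.143688
x = r cos θ + √(L² − h²) = -17.511295 + 179.519479 = 162.008185

162.0082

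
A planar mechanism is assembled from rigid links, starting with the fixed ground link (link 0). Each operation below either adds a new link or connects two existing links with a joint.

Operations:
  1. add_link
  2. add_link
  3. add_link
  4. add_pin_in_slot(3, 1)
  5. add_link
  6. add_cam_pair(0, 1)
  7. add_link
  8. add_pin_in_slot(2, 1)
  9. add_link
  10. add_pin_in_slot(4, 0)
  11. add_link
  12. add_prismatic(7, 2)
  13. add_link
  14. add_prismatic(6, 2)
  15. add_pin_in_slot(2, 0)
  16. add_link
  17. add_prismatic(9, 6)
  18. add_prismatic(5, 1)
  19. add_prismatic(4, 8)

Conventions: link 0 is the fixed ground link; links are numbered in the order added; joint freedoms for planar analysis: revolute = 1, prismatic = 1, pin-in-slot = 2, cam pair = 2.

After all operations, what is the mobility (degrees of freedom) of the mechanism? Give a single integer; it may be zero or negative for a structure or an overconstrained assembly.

ground; <1,0,0>
#1 <2,0,0>
#2 <3,0,0>
#3 <4,0,0>
PS:3↔1 J2 <4,0,1>
#4 <5,0,1>
C:0↔1 J2 <5,0,2>
#5 <6,0,2>
PS:2↔1 J2 <6,0,3>
#6 <7,0,3>
PS:4↔0 J2 <7,0,4>
#7 <8,0,4>
P:7↔2 J1 <8,1,4>
#8 <9,1,4>
P:6↔2 J1 <9,2,4>
PS:2↔0 J2 <9,2,5>
#9 <10,2,5>
P:9↔6 J1 <10,3,5>
P:5↔1 J1 <10,4,5>
P:4↔8 J1 <10,5,5>
3×9 − 2×5 − 1×5 = 12

M = 12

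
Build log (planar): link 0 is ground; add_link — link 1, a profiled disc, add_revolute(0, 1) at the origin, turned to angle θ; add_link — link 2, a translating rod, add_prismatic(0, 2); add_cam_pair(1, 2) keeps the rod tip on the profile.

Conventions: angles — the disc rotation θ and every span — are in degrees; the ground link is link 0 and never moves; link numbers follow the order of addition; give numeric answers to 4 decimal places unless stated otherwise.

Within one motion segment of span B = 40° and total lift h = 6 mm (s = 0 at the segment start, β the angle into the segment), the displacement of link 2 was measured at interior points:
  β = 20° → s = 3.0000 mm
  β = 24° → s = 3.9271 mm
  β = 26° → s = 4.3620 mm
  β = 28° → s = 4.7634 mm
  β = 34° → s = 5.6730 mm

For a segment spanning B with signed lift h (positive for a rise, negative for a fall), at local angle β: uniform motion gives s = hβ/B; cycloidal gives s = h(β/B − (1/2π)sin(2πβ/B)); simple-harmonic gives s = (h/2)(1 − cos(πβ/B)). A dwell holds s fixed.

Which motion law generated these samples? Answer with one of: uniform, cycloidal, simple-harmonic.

candidates at β/B = r: uniform s = h·r (linear in β); cycloidal s = h·(r − sin(2πr)/(2π)); simple-harmonic s = (h/2)(1 − cos(πr))
β=20°: printed 3.0000 | uniform 3.0000, cycloidal 3.0000, simple-harmonic 3.0000
β=24°: printed 3.9271 | uniform 3.6000, cycloidal 4.1613, simple-harmonic 3.9271
β=26°: printed 4.3620 | uniform 3.9000, cycloidal 4.6726, simple-harmonic 4.3620
β=28°: printed 4.7634 | uniform 4.2000, cycloidal 5.1082, simple-harmonic 4.7634
β=34°: printed 5.6730 | uniform 5.1000, cycloidal 5.8726, simple-harmonic 5.6730
only one law matches every sample → simple-harmonic

simple-harmonic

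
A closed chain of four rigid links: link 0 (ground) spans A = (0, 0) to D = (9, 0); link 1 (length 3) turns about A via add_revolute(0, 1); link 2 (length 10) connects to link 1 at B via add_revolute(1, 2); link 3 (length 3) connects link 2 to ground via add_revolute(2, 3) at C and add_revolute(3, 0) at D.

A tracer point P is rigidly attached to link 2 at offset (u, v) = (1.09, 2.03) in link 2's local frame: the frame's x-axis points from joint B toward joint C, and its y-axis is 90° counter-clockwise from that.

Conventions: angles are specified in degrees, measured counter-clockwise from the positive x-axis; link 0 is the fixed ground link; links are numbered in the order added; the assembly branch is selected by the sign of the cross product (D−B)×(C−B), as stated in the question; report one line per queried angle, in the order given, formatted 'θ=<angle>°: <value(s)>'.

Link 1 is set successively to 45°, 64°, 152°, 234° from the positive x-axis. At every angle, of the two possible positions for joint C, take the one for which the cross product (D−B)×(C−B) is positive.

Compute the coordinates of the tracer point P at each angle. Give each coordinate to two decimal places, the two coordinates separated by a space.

A=(0,0), D=(9.00,0)
θ=45°: B = A + 3.00·(cos45°, sin45°) = (2.1213, 2.1213)
θ=45°: |BD| = 7.1983
θ=45°: circle(B,10.00) ∩ circle(D,3.00): a=9.9201, h=1.2618
θ=45°:   candidates: C₊=(11.9727,0.4037) cross=9.083; C₋=(11.2290,-2.0079) cross=-9.083
θ=45°:   branch + wants cross > 0 → take C=(11.9727,0.4037) (cross=9.083)
θ=45°: ex = (C−B)/|BC| = (0.9851,-0.1718); ey = (0.1718,0.9851)
θ=45°: P = B + 1.09·ex + 2.03·ey = (3.5438,3.9339)
θ=64°: B = A + 3.00·(cos64°, sin64°) = (1.3151, 2.6964)
θ=64°: |BD| = 8.1442
θ=64°: circle(B,10.00) ∩ circle(D,3.00): a=9.6589, h=2.5895
θ=64°:   candidates: C₊=(11.2866,1.9420) cross=21.090; C₋=(9.5719,-2.9450) cross=-21.090
θ=64°:   branch + wants cross > 0 → take C=(11.2866,1.9420) (cross=21.090)
θ=64°: ex = (C−B)/|BC| = (0.9972,-0.0754); ey = (0.0754,0.9972)
θ=64°: P = B + 1.09·ex + 2.03·ey = (2.5551,4.6384)
θ=152°: B = A + 3.00·(cos152°, sin152°) = (-2.6488, 1.4084)
θ=152°: |BD| = 11.7337
θ=152°: circle(B,10.00) ∩ circle(D,3.00): a=9.7446, h=2.2458
θ=152°:   candidates: C₊=(7.2948,2.4683) cross=26.351; C₋=(6.7557,-1.9908) cross=-26.351
θ=152°:   branch + wants cross > 0 → take C=(7.2948,2.4683) (cross=26.351)
θ=152°: ex = (C−B)/|BC| = (0.9944,0.1060); ey = (-0.1060,0.9944)
θ=152°: P = B + 1.09·ex + 2.03·ey = (-1.7801,3.5425)
θ=234°: B = A + 3.00·(cos234°, sin234°) = (-1.7634, -2.4271)
θ=234°: |BD| = 11.0336
θ=234°: circle(B,10.00) ∩ circle(D,3.00): a=9.6406, h=2.6570
θ=234°:   candidates: C₊=(7.0566,2.2855) cross=29.316; C₋=(8.2255,-2.8983) cross=-29.316
θ=234°:   branch + wants cross > 0 → take C=(7.0566,2.2855) (cross=29.316)
θ=234°: ex = (C−B)/|BC| = (0.8820,0.4713); ey = (-0.4713,0.8820)
θ=234°: P = B + 1.09·ex + 2.03·ey = (-1.7586,-0.1229)

θ=45°: 3.54 3.93
θ=64°: 2.56 4.64
θ=152°: -1.78 3.54
θ=234°: -1.76 -0.12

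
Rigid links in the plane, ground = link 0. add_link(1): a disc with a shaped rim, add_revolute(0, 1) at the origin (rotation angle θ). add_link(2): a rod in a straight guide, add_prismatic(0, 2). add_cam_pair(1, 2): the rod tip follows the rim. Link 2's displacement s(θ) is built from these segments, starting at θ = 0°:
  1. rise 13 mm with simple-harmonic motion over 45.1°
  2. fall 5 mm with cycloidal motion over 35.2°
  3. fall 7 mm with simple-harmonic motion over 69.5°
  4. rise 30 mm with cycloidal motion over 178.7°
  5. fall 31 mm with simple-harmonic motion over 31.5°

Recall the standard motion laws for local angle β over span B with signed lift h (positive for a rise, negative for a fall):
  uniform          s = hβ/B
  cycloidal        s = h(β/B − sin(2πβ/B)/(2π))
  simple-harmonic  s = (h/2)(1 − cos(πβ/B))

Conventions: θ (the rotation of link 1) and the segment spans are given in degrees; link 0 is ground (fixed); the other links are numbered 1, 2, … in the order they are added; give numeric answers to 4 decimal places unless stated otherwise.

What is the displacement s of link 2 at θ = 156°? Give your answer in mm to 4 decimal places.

segment 1 (0° to 45.1°, simple-harmonic, h = 13) is passed completely: s = 0.0000 + (13) = 13.0000
segment 2 (45.1° to 80.3°, cycloidal, h = -5) is passed completely: s = 13.0000 + (-5) = 8.0000
segment 3 (80.3° to 149.8°, simple-harmonic, h = -7) is passed completely: s = 8.0000 + (-7) = 1.0000
θ = 156° falls in segment 4 (149.8° to 328.5°, cycloidal, h = 30): β = 156 − 149.8 = 6.2°, B = 178.7°; Δs = 30·(0.0347 − sin(2π·0.0347)/(2π)) = 0.0082; s = 1.0000 + 0.0082 = 1.0082

1.0082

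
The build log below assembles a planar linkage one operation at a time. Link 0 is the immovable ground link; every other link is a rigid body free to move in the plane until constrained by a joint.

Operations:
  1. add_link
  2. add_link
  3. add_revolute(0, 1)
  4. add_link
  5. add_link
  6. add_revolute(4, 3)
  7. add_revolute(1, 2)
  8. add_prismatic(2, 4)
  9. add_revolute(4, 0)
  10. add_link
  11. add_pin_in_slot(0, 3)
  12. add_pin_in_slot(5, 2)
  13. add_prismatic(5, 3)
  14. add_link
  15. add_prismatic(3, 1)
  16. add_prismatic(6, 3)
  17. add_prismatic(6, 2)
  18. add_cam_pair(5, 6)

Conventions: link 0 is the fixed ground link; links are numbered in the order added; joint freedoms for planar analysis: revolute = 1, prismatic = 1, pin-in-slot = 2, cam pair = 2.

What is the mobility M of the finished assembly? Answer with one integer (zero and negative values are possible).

(L,J1,J2)=(1,0,0); link0 fixed
link1: (2,0,0)
link2: (3,0,0)
R 0-1 [J1]: (3,1,0)
link3: (4,1,0)
link4: (5,1,0)
R 4-3 [J1]: (5,2,0)
R 1-2 [J1]: (5,3,0)
P 2-4 [J1]: (5,4,0)
R 4-0 [J1]: (5,5,0)
link5: (6,5,0)
PS 0-3 [J2]: (6,5,1)
PS 5-2 [J2]: (6,5,2)
P 5-3 [J1]: (6,6,2)
link6: (7,6,2)
P 3-1 [J1]: (7,7,2)
P 6-3 [J1]: (7,8,2)
P 6-2 [J1]: (7,9,2)
C 5-6 [J2]: (7,9,3)
Grübler: 3·6 − 2·9 − 3 = -3

M = -3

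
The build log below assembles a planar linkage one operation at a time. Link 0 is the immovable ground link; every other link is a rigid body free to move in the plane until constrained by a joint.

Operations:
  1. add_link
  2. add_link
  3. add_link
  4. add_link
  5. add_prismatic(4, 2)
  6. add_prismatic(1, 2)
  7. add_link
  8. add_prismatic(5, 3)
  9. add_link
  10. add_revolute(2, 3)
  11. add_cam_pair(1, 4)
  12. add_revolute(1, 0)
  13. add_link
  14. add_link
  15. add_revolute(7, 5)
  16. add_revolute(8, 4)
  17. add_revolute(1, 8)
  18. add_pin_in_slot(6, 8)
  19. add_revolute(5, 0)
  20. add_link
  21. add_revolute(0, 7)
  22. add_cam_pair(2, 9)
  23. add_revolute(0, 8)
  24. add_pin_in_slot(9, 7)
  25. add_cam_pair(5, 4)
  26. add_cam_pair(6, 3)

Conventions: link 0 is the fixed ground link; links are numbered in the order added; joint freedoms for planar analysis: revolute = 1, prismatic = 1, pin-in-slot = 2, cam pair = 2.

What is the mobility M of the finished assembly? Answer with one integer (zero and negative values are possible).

ground; <1,0,0>
#1 <2,0,0>
#2 <3,0,0>
#3 <4,0,0>
#4 <5,0,0>
P:4↔2 J1 <5,1,0>
P:1↔2 J1 <5,2,0>
#5 <6,2,0>
P:5↔3 J1 <6,3,0>
#6 <7,3,0>
R:2↔3 J1 <7,4,0>
C:1↔4 J2 <7,4,1>
R:1↔0 J1 <7,5,1>
#7 <8,5,1>
#8 <9,5,1>
R:7↔5 J1 <9,6,1>
R:8↔4 J1 <9,7,1>
R:1↔8 J1 <9,8,1>
PS:6↔8 J2 <9,8,2>
R:5↔0 J1 <9,9,2>
#9 <10,9,2>
R:0↔7 J1 <10,10,2>
C:2↔9 J2 <10,10,3>
R:0↔8 J1 <10,11,3>
PS:9↔7 J2 <10,11,4>
C:5↔4 J2 <10,11,5>
C:6↔3 J2 <10,11,6>
3×9 − 2×11 − 1×6 = -1

M = -1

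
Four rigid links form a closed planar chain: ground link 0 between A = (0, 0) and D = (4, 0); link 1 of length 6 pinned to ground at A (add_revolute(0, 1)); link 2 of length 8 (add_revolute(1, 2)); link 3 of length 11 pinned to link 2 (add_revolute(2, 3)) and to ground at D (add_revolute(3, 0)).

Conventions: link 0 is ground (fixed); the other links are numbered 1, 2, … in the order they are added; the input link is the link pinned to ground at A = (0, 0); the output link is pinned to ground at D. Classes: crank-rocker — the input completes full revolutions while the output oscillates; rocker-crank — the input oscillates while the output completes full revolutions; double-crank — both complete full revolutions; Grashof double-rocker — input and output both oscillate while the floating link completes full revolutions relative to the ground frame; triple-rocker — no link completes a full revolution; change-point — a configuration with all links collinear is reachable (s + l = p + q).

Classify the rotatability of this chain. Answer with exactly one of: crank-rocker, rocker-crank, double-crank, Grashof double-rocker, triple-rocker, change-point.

lengths: ground=4, input=6, coupler=8, output=11
sorted: s=4 (shortest), l=11 (longest), p+q=14
s + l = 15 vs p + q = 14
s + l > p + q → non-Grashof → no link fully rotates → triple-rocker

triple-rocker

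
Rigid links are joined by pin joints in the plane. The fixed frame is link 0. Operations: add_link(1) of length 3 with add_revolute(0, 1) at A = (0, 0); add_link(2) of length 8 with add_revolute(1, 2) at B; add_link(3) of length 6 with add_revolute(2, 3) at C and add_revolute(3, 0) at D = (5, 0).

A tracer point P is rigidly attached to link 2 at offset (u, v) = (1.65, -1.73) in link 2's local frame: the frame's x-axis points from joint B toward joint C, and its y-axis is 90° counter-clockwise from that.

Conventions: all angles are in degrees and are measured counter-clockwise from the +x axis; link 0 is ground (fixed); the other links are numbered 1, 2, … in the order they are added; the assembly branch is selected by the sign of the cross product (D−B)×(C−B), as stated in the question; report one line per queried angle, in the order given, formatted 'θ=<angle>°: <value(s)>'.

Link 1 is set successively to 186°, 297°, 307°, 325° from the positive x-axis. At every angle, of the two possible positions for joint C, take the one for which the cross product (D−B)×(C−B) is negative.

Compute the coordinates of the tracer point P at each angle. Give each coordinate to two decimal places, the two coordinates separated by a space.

A=(0,0), D=(5.00,0)
θ=186°: B = A + 3.00·(cos186°, sin186°) = (-2.9836, -0.3136)
θ=186°: |BD| = 7.9897
θ=186°: circle(B,8.00) ∩ circle(D,6.00): a=5.7471, h=5.5651
θ=186°:   candidates: C₊=(2.5407,5.4728) cross=44.464; C₋=(2.9775,-5.6489) cross=-44.464
θ=186°:   branch - wants cross < 0 → take C=(2.9775,-5.6489) (cross=-44.464)
θ=186°: ex = (C−B)/|BC| = (0.7451,-0.6669); ey = (0.6669,0.7451)
θ=186°: P = B + 1.65·ex + -1.73·ey = (-2.9078,-2.7031)
θ=297°: B = A + 3.00·(cos297°, sin297°) = (1.3620, -2.6730)
θ=297°: |BD| = 4.5145
θ=297°: circle(B,8.00) ∩ circle(D,6.00): a=5.3584, h=5.9404
θ=297°:   candidates: C₊=(2.1628,5.2868) cross=26.817; C₋=(9.1974,-4.2874) cross=-26.817
θ=297°:   branch - wants cross < 0 → take C=(9.1974,-4.2874) (cross=-26.817)
θ=297°: ex = (C−B)/|BC| = (0.9794,-0.2018); ey = (0.2018,0.9794)
θ=297°: P = B + 1.65·ex + -1.73·ey = (2.6289,-4.7004)
θ=307°: B = A + 3.00·(cos307°, sin307°) = (1.8054, -2.3959)
θ=307°: |BD| = 3.9932
θ=307°: circle(B,8.00) ∩ circle(D,6.00): a=5.5026, h=5.8070
θ=307°:   candidates: C₊=(2.7233,5.5513) cross=23.189; C₋=(9.6917,-3.7400) cross=-23.189
θ=307°:   branch - wants cross < 0 → take C=(9.6917,-3.7400) (cross=-23.189)
θ=307°: ex = (C−B)/|BC| = (0.9858,-0.1680); ey = (0.1680,0.9858)
θ=307°: P = B + 1.65·ex + -1.73·ey = (3.1413,-4.3785)
θ=325°: B = A + 3.00·(cos325°, sin325°) = (2.4575, -1.7207)
θ=325°: |BD| = 3.0701
θ=325°: circle(B,8.00) ∩ circle(D,6.00): a=6.0952, h=5.1816
θ=325°:   candidates: C₊=(4.6011,5.9867) cross=15.908; C₋=(10.4095,-2.5957) cross=-15.908
θ=325°:   branch - wants cross < 0 → take C=(10.4095,-2.5957) (cross=-15.908)
θ=325°: ex = (C−B)/|BC| = (0.9940,-0.1094); ey = (0.1094,0.9940)
θ=325°: P = B + 1.65·ex + -1.73·ey = (3.9083,-3.6208)

θ=186°: -2.91 -2.70
θ=297°: 2.63 -4.70
θ=307°: 3.14 -4.38
θ=325°: 3.91 -3.62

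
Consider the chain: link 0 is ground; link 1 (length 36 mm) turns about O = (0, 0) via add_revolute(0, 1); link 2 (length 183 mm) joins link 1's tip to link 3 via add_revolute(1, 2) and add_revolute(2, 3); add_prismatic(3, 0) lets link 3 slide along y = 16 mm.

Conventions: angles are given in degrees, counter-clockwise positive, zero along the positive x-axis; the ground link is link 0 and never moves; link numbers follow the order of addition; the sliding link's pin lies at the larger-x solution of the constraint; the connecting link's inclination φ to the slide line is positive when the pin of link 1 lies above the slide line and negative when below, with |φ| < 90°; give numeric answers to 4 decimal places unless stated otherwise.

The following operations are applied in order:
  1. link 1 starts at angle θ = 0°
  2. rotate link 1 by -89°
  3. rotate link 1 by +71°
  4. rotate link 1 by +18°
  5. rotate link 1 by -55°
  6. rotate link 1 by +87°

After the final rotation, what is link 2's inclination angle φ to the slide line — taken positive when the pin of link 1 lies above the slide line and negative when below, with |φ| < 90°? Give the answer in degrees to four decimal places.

geometry: r = 36 mm, L = 183 mm, e = 16 mm; θ starts at 0°
rotate link 1 by -89°: θ ← 0° -89° = -89°
rotate link 1 by +71°: θ ← -89° +71° = -18°
rotate link 1 by +18°: θ ← -18° +18° = 0°
rotate link 1 by -55°: θ ← 0° -55° = -55°
rotate link 1 by +87°: θ ← -55° +87° = 32°
h = r sin θ − e = 19.077094 − 16 = 3.077094
sin φ = h / L = 3.077094 / 183 = 0.01681472
φ = arcsin(0.01681472) = 0.963458°

0.9635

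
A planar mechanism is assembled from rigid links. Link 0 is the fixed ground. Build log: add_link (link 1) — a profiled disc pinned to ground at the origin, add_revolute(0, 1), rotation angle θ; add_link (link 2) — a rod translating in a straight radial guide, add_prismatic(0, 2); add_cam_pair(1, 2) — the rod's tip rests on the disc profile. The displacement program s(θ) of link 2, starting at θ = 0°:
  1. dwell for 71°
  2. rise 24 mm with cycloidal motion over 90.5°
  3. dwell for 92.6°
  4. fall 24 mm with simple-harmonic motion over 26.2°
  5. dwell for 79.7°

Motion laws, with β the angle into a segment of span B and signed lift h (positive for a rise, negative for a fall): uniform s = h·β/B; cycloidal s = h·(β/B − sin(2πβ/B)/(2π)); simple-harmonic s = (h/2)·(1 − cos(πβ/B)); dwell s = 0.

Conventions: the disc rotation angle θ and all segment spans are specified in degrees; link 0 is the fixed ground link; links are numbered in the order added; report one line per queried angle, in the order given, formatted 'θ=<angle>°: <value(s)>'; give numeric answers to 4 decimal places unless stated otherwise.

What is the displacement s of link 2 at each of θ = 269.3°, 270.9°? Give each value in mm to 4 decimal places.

seg 1 [0°–71°] dwell: s stays 0.0000
seg 2 [71°–161.5°] cycloidal, h=24: full span → s += 24 → s = 24.0000
seg 3 [161.5°–254.1°] dwell: s stays 24.0000
seg 4 [254.1°–280.3°] simple-harmonic, h=-24: θ=269.3° here. β=15.2, B=26.2. -24/2·(1 − cos(π·0.5802)) = -14.9899 → s = 9.0101
seg 4 [254.1°–280.3°] simple-harmonic, h=-24: θ=270.9° here. β=16.8, B=26.2. -24/2·(1 − cos(π·0.6412)) = -17.1510 → s = 6.8490

θ=269.3°: 9.0101
θ=270.9°: 6.8490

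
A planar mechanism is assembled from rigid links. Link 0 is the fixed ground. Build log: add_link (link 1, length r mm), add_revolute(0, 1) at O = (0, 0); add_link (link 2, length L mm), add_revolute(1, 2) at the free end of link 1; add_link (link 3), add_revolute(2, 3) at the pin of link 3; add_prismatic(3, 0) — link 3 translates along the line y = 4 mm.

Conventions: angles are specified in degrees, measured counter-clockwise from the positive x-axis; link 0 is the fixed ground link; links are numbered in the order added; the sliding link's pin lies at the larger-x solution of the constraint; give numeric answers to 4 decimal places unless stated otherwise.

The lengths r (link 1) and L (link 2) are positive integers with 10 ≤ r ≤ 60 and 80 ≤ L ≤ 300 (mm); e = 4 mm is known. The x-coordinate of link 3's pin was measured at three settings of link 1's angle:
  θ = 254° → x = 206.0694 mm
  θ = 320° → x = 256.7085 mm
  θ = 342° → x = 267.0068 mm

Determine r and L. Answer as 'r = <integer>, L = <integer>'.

constraint per measurement: (x − r cos θ)² + (r sin θ − e)² = L²
subtracting the θ₁ and θ₂ equations cancels the r² and L² terms:
r = (x₁² − x₂²) / (2[(x₁cos θ₁ + e sin θ₁) − (x₂cos θ₂ + e sin θ₂)]) = 46.0000 → r = 46
L² = (x₁ − r cos θ₁)² + (r sin θ₁ − e)² = 50175.9810 → L = 224.0000 → L = 224
check at θ₃=342°: x = 267.0068 (printed 267.0068) ✓

r = 46, L = 224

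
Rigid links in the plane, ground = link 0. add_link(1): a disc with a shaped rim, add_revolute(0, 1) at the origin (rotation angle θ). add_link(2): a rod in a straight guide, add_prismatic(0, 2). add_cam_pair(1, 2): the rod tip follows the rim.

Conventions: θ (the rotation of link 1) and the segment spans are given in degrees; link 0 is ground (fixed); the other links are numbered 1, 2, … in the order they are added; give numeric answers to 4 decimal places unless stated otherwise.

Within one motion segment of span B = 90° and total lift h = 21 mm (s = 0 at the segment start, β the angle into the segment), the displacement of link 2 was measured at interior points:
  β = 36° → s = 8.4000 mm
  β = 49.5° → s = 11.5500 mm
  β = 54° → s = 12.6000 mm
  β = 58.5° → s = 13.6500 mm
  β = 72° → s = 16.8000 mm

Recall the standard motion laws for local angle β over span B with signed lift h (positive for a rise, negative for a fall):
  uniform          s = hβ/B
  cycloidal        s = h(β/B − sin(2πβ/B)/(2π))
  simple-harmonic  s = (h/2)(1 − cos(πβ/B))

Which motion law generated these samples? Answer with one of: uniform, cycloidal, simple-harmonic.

candidates at β/B = r: uniform s = h·r (linear in β); cycloidal s = h·(r − sin(2πr)/(2π)); simple-harmonic s = (h/2)(1 − cos(πr))
β=36°: printed 8.4000 | uniform 8.4000, cycloidal 6.4355, simple-harmonic 7.2553
β=49.5°: printed 11.5500 | uniform 11.5500, cycloidal 12.5828, simple-harmonic 12.1426
β=54°: printed 12.6000 | uniform 12.6000, cycloidal 14.5645, simple-harmonic 13.7447
β=58.5°: printed 13.6500 | uniform 13.6500, cycloidal 16.3539, simple-harmonic 15.2669
β=72°: printed 16.8000 | uniform 16.8000, cycloidal 19.9787, simple-harmonic 18.9947
only one law matches every sample → uniform

uniform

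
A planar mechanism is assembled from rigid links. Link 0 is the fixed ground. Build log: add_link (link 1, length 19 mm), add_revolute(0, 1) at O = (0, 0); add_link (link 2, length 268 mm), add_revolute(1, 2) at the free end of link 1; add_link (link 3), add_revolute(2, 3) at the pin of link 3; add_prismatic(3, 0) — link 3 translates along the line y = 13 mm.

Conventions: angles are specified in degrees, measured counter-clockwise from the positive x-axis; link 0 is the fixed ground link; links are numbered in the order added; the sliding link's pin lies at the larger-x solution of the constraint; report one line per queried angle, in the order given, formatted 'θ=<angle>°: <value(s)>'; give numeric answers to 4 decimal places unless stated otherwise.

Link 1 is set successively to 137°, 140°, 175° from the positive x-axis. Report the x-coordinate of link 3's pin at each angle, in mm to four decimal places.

geometry: r = 19 mm, L = 268 mm, e = 13 mm
θ=137°: crank pin P = (r cos θ, r sin θ) = (-13.895720, 12.957969)
θ=137°: h = r sin θ − e = 12.957969 − 13 = -0.042031
θ=137°: x = r cos θ + √(L² − h²) = -13.895720 + 267.999997 = 254.104276
θ=140°: crank pin P = (r cos θ, r sin θ) = (-14.554844, 12.212965)
θ=140°: h = r sin θ − e = 12.212965 − 13 = -0.787035
θ=140°: x = r cos θ + √(L² − h²) = -14.554844 + 267.998844 = 253.444000
θ=175°: crank pin P = (r cos θ, r sin θ) = (-18.927699, 1.655959)
θ=175°: h = r sin θ − e = 1.655959 − 13 = -11.344041
θ=175°: x = r cos θ + √(L² − h²) = -18.927699 + 267.759804 = 248.832105

θ=137°: 254.1043
θ=140°: 253.4440
θ=175°: 248.8321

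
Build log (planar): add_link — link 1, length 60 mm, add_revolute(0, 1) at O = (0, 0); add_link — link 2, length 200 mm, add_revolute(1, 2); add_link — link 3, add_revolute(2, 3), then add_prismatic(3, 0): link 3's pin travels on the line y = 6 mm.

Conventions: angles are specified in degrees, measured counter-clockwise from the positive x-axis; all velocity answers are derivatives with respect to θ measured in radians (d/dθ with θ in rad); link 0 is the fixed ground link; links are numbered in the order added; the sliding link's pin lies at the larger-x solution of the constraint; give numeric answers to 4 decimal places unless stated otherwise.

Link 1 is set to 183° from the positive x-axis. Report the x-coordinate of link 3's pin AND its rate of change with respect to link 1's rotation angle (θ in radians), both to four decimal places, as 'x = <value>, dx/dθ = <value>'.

geometry: r = 60 mm, L = 200 mm, e = 6 mm
crank pin P = (r cos θ, r sin θ) = (-59.917772, -3.140157)
h = r sin θ − e = -3.140157 − 6 = -9.140157
x = r cos θ + √(L² − h²) = -59.917772 + 199.791035 = 139.873263
dx/dθ = −r sin θ − h·r cos θ/√(L² − h²) (θ in radians; h = -9.140157) = 0.399004

x = 139.8733, dx/dθ = 0.3990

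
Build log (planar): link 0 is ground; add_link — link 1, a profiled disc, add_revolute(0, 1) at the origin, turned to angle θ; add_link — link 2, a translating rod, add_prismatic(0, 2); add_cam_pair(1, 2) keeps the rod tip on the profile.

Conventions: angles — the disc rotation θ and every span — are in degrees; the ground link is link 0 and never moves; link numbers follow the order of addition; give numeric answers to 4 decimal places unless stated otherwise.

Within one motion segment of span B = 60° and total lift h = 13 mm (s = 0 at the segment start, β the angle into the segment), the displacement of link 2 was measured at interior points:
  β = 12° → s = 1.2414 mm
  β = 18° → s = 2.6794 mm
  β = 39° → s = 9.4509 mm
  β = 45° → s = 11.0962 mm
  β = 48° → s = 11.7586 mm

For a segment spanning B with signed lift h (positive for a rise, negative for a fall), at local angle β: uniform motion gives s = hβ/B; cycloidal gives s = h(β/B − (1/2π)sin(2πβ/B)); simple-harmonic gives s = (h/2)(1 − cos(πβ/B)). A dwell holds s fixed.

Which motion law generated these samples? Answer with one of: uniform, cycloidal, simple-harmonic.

candidates at β/B = r: uniform s = h·r (linear in β); cycloidal s = h·(r − sin(2πr)/(2π)); simple-harmonic s = (h/2)(1 − cos(πr))
β=12°: printed 1.2414 | uniform 2.6000, cycloidal 0.6323, simple-harmonic 1.2414
β=18°: printed 2.6794 | uniform 3.9000, cycloidal 1.9323, simple-harmonic 2.6794
β=39°: printed 9.4509 | uniform 8.4500, cycloidal 10.1239, simple-harmonic 9.4509
β=45°: printed 11.0962 | uniform 9.7500, cycloidal 11.8190, simple-harmonic 11.0962
β=48°: printed 11.7586 | uniform 10.4000, cycloidal 12.3677, simple-harmonic 11.7586
only one law matches every sample → simple-harmonic

simple-harmonic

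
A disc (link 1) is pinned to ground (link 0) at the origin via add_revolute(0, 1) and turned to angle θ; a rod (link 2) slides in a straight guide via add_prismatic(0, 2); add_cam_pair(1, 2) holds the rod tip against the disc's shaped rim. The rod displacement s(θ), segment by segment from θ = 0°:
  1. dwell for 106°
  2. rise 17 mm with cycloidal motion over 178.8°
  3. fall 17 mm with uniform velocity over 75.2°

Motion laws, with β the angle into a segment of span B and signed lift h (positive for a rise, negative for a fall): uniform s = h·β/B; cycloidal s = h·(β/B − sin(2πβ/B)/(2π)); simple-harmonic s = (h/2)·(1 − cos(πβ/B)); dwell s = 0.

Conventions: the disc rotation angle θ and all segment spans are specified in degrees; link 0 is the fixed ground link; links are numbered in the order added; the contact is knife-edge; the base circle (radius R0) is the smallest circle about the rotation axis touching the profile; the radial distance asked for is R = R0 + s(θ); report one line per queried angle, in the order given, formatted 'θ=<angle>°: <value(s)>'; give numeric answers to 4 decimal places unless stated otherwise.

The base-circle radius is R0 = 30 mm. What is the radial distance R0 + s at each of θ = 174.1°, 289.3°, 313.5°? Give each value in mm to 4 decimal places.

segment 1 (0° to 106°, dwell): s unchanged at 0.0000
θ = 174.1° falls in segment 2 (106° to 284.8°, cycloidal, h = 17): β = 174.1 − 106 = 68.1°, B = 178.8°; Δs = 17·(0.3809 − sin(2π·0.3809)/(2π)) = 4.6335; s = 0.0000 + 4.6335 = 4.6335
segment 2 (106° to 284.8°, cycloidal, h = 17) is passed completely: s = 0.0000 + (17) = 17.0000
θ = 289.3° falls in segment 3 (284.8° to 360°, uniform, h = -17): β = 289.3 − 284.8 = 4.5°, B = 75.2°; Δs = -17·4.5/75.2 = -1.0173; s = 17.0000 − 1.0173 = 15.9827
θ = 313.5° falls in segment 3 (284.8° to 360°, uniform, h = -17): β = 313.5 − 284.8 = 28.7°, B = 75.2°; Δs = -17·28.7/75.2 = -6.4880; s = 17.0000 − 6.4880 = 10.5120
θ=174.1°: R = R0 + s = 30 + 4.6335 = 34.6335
θ=289.3°: R = R0 + s = 30 + 15.9827 = 45.9827
θ=313.5°: R = R0 + s = 30 + 10.5120 = 40.5120

θ=174.1°: 34.6335
θ=289.3°: 45.9827
θ=313.5°: 40.5120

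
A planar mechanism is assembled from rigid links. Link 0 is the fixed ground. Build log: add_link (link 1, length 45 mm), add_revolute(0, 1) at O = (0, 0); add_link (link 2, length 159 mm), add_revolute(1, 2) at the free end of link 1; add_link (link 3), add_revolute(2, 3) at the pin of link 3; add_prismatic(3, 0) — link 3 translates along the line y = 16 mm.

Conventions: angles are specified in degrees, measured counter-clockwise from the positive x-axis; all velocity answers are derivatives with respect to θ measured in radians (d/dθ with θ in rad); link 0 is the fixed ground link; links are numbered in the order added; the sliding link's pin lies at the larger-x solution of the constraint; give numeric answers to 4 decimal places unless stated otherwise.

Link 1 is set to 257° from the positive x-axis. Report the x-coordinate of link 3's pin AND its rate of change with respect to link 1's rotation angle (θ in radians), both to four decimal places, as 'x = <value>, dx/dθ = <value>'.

geometry: r = 45 mm, L = 159 mm, e = 16 mm
crank pin P = (r cos θ, r sin θ) = (-10.122797, -43.846653)
h = r sin θ − e = -43.846653 − 16 = -59.846653
x = r cos θ + √(L² − h²) = -10.122797 + 147.307088 = 137.184290
dx/dθ = −r sin θ − h·r cos θ/√(L² − h²) (θ in radians; h = -59.846653) = 39.734050

x = 137.1843, dx/dθ = 39.7341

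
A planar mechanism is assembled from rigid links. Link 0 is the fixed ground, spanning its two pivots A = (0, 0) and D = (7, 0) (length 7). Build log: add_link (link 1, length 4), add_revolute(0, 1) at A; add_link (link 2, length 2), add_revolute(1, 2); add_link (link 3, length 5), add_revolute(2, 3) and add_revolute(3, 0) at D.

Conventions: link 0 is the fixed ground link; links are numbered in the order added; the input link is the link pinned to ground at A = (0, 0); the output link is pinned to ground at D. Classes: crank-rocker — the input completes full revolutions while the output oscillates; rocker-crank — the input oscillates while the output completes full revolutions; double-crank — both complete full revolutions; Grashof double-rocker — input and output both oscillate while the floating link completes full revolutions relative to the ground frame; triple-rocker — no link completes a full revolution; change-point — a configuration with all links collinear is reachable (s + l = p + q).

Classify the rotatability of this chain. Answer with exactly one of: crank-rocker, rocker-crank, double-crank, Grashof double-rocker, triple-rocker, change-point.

lengths: ground=7, input=4, coupler=2, output=5
sorted: s=2 (shortest), l=7 (longest), p+q=9
s + l = 9 vs p + q = 9
s + l = p + q → change-point (collinear configuration reachable)

change-point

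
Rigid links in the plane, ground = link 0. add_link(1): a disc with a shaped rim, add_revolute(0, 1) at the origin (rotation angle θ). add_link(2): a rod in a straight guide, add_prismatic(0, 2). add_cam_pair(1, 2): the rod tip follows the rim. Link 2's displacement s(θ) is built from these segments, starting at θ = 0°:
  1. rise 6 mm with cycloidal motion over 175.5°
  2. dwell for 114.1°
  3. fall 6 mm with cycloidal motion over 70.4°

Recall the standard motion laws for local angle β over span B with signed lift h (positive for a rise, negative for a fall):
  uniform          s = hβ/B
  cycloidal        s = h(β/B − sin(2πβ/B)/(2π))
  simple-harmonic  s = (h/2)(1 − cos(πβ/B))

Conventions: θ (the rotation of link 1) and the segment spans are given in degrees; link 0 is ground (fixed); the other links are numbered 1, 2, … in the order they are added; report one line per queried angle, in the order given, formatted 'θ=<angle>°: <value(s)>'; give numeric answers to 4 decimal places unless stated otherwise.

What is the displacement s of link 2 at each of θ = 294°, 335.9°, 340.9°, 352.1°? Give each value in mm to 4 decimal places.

segment 1 (0° to 175.5°, cycloidal, h = 6) is passed completely: s = 0.0000 + (6) = 6.0000
segment 2 (175.5° to 289.6°, dwell): s unchanged at 6.0000
θ = 294° falls in segment 3 (289.6° to 360°, cycloidal, h = -6): β = 294 − 289.6 = 4.4°, B = 70.4°; Δs = -6·(0.0625 − sin(2π·0.0625)/(2π)) = -0.0096; s = 6.0000 − 0.0096 = 5.9904
θ = 335.9° falls in segment 3 (289.6° to 360°, cycloidal, h = -6): β = 335.9 − 289.6 = 46.3°, B = 70.4°; Δs = -6·(0.6577 − sin(2π·0.6577)/(2π)) = -4.7447; s = 6.0000 − 4.7447 = 1.2553
θ = 340.9° falls in segment 3 (289.6° to 360°, cycloidal, h = -6): β = 340.9 − 289.6 = 51.3°, B = 70.4°; Δs = -6·(0.7287 − sin(2π·0.7287)/(2π)) = -5.3185; s = 6.0000 − 5.3185 = 0.6815
θ = 352.1° falls in segment 3 (289.6° to 360°, cycloidal, h = -6): β = 352.1 − 289.6 = 62.5°, B = 70.4°; Δs = -6·(0.8878 − sin(2π·0.8878)/(2π)) = -5.9456; s = 6.0000 − 5.9456 = 0.0544

θ=294°: 5.9904
θ=335.9°: 1.2553
θ=340.9°: 0.6815
θ=352.1°: 0.0544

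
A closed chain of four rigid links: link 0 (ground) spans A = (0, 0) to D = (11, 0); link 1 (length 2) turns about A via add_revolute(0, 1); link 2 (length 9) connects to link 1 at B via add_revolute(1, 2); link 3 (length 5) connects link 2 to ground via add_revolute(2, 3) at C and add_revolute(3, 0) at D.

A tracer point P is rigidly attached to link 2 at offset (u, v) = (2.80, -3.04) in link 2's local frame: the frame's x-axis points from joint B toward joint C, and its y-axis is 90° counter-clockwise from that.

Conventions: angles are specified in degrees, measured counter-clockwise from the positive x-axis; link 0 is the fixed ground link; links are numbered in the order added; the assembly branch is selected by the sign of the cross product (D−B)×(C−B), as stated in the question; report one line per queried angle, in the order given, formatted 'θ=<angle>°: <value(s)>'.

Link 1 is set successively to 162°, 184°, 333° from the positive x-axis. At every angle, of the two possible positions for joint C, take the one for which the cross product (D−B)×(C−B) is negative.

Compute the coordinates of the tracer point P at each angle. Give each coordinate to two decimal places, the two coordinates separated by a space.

A=(0,0), D=(11.00,0)
θ=162°: B = A + 2.00·(cos162°, sin162°) = (-1.9021, 0.6180)
θ=162°: |BD| = 12.9169
θ=162°: circle(B,9.00) ∩ circle(D,5.00): a=8.6262, h=2.5670
θ=162°:   candidates: C₊=(6.8370,2.7694) cross=33.158; C₋=(6.5913,-2.3588) cross=-33.158
θ=162°:   branch - wants cross < 0 → take C=(6.5913,-2.3588) (cross=-33.158)
θ=162°: ex = (C−B)/|BC| = (0.9437,-0.3308); ey = (0.3308,0.9437)
θ=162°: P = B + 2.80·ex + -3.04·ey = (-0.2652,-3.1770)
θ=184°: B = A + 2.00·(cos184°, sin184°) = (-1.9951, -0.1395)
θ=184°: |BD| = 12.9959
θ=184°: circle(B,9.00) ∩ circle(D,5.00): a=8.6525, h=2.4769
θ=184°:   candidates: C₊=(6.6303,2.4301) cross=32.189; C₋=(6.6834,-2.5233) cross=-32.189
θ=184°:   branch - wants cross < 0 → take C=(6.6834,-2.5233) (cross=-32.189)
θ=184°: ex = (C−B)/|BC| = (0.9643,-0.2649); ey = (0.2649,0.9643)
θ=184°: P = B + 2.80·ex + -3.04·ey = (-0.1003,-3.8126)
θ=333°: B = A + 2.00·(cos333°, sin333°) = (1.7820, -0.9080)
θ=333°: |BD| = 9.2626
θ=333°: circle(B,9.00) ∩ circle(D,5.00): a=7.6542, h=4.7342
θ=333°:   candidates: C₊=(8.9353,4.5538) cross=43.851; C₋=(9.8634,-4.8691) cross=-43.851
θ=333°:   branch - wants cross < 0 → take C=(9.8634,-4.8691) (cross=-43.851)
θ=333°: ex = (C−B)/|BC| = (0.8979,-0.4401); ey = (0.4401,0.8979)
θ=333°: P = B + 2.80·ex + -3.04·ey = (2.9583,-4.8701)

θ=162°: -0.27 -3.18
θ=184°: -0.10 -3.81
θ=333°: 2.96 -4.87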